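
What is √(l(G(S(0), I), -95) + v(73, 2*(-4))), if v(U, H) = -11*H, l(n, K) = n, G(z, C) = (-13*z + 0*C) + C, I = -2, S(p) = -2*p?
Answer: √86 ≈ 9.2736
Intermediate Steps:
G(z, C) = C - 13*z (G(z, C) = (-13*z + 0) + C = -13*z + C = C - 13*z)
√(l(G(S(0), I), -95) + v(73, 2*(-4))) = √((-2 - (-26)*0) - 22*(-4)) = √((-2 - 13*0) - 11*(-8)) = √((-2 + 0) + 88) = √(-2 + 88) = √86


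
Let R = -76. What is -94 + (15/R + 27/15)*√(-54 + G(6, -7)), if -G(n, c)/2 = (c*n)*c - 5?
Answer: -94 + 609*I*√158/190 ≈ -94.0 + 40.29*I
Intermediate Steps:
G(n, c) = 10 - 2*n*c² (G(n, c) = -2*((c*n)*c - 5) = -2*(n*c² - 5) = -2*(-5 + n*c²) = 10 - 2*n*c²)
-94 + (15/R + 27/15)*√(-54 + G(6, -7)) = -94 + (15/(-76) + 27/15)*√(-54 + (10 - 2*6*(-7)²)) = -94 + (15*(-1/76) + 27*(1/15))*√(-54 + (10 - 2*6*49)) = -94 + (-15/76 + 9/5)*√(-54 + (10 - 588)) = -94 + 609*√(-54 - 578)/380 = -94 + 609*√(-632)/380 = -94 + 609*(2*I*√158)/380 = -94 + 609*I*√158/190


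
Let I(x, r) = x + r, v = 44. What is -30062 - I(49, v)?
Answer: -30155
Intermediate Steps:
I(x, r) = r + x
-30062 - I(49, v) = -30062 - (44 + 49) = -30062 - 1*93 = -30062 - 93 = -30155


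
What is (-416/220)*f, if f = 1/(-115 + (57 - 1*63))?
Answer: 104/6655 ≈ 0.015627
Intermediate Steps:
f = -1/121 (f = 1/(-115 + (57 - 63)) = 1/(-115 - 6) = 1/(-121) = -1/121 ≈ -0.0082645)
(-416/220)*f = -416/220*(-1/121) = -416*1/220*(-1/121) = -104/55*(-1/121) = 104/6655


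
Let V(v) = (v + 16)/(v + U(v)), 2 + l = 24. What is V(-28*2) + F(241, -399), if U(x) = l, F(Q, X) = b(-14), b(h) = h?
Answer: -218/17 ≈ -12.824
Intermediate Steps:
F(Q, X) = -14
l = 22 (l = -2 + 24 = 22)
U(x) = 22
V(v) = (16 + v)/(22 + v) (V(v) = (v + 16)/(v + 22) = (16 + v)/(22 + v))
V(-28*2) + F(241, -399) = (16 - 28*2)/(22 - 28*2) - 14 = (16 - 56)/(22 - 56) - 14 = -40/(-34) - 14 = -1/34*(-40) - 14 = 20/17 - 14 = -218/17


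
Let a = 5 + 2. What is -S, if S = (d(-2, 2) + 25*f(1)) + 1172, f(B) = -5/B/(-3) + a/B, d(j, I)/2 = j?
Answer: -4154/3 ≈ -1384.7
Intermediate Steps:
d(j, I) = 2*j
a = 7
f(B) = 26/(3*B) (f(B) = -5/B/(-3) + 7/B = -5/B*(-⅓) + 7/B = 5/(3*B) + 7/B = 26/(3*B))
S = 4154/3 (S = (2*(-2) + 25*((26/3)/1)) + 1172 = (-4 + 25*((26/3)*1)) + 1172 = (-4 + 25*(26/3)) + 1172 = (-4 + 650/3) + 1172 = 638/3 + 1172 = 4154/3 ≈ 1384.7)
-S = -1*4154/3 = -4154/3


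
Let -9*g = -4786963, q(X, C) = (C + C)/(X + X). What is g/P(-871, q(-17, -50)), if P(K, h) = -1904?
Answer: -4786963/17136 ≈ -279.35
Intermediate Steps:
q(X, C) = C/X (q(X, C) = (2*C)/((2*X)) = (2*C)*(1/(2*X)) = C/X)
g = 4786963/9 (g = -⅑*(-4786963) = 4786963/9 ≈ 5.3189e+5)
g/P(-871, q(-17, -50)) = (4786963/9)/(-1904) = (4786963/9)*(-1/1904) = -4786963/17136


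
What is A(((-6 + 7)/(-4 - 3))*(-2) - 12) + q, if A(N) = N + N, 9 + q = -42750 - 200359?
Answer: -1701990/7 ≈ -2.4314e+5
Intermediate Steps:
q = -243118 (q = -9 + (-42750 - 200359) = -9 - 243109 = -243118)
A(N) = 2*N
A(((-6 + 7)/(-4 - 3))*(-2) - 12) + q = 2*(((-6 + 7)/(-4 - 3))*(-2) - 12) - 243118 = 2*((1/(-7))*(-2) - 12) - 243118 = 2*((1*(-⅐))*(-2) - 12) - 243118 = 2*(-⅐*(-2) - 12) - 243118 = 2*(2/7 - 12) - 243118 = 2*(-82/7) - 243118 = -164/7 - 243118 = -1701990/7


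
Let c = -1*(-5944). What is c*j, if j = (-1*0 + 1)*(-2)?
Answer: -11888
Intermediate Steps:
c = 5944
j = -2 (j = (0 + 1)*(-2) = 1*(-2) = -2)
c*j = 5944*(-2) = -11888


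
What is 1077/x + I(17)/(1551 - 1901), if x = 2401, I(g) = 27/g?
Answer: 906189/2040850 ≈ 0.44403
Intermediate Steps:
1077/x + I(17)/(1551 - 1901) = 1077/2401 + (27/17)/(1551 - 1901) = 1077*(1/2401) + (27*(1/17))/(-350) = 1077/2401 + (27/17)*(-1/350) = 1077/2401 - 27/5950 = 906189/2040850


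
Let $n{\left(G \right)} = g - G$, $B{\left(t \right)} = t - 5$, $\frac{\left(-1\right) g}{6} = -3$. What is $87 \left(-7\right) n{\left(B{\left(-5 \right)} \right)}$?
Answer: $-17052$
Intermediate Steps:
$g = 18$ ($g = \left(-6\right) \left(-3\right) = 18$)
$B{\left(t \right)} = -5 + t$
$n{\left(G \right)} = 18 - G$
$87 \left(-7\right) n{\left(B{\left(-5 \right)} \right)} = 87 \left(-7\right) \left(18 - \left(-5 - 5\right)\right) = - 609 \left(18 - -10\right) = - 609 \left(18 + 10\right) = \left(-609\right) 28 = -17052$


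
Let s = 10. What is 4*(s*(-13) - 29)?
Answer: -636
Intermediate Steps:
4*(s*(-13) - 29) = 4*(10*(-13) - 29) = 4*(-130 - 29) = 4*(-159) = -636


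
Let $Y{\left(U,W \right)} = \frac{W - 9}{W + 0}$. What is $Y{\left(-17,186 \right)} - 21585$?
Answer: $- \frac{1338211}{62} \approx -21584.0$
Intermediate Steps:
$Y{\left(U,W \right)} = \frac{-9 + W}{W}$
$Y{\left(-17,186 \right)} - 21585 = \frac{-9 + 186}{186} - 21585 = \frac{1}{186} \cdot 177 - 21585 = \frac{59}{62} - 21585 = - \frac{1338211}{62}$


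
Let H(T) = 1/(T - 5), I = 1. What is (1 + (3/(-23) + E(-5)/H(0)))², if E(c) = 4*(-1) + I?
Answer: 133225/529 ≈ 251.84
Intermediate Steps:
H(T) = 1/(-5 + T)
E(c) = -3 (E(c) = 4*(-1) + 1 = -4 + 1 = -3)
(1 + (3/(-23) + E(-5)/H(0)))² = (1 + (3/(-23) - 3/(1/(-5 + 0))))² = (1 + (3*(-1/23) - 3/(1/(-5))))² = (1 + (-3/23 - 3/(-⅕)))² = (1 + (-3/23 - 3*(-5)))² = (1 + (-3/23 + 15))² = (1 + 342/23)² = (365/23)² = 133225/529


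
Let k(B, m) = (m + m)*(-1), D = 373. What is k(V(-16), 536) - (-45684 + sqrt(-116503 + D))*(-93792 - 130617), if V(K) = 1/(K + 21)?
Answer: -10251901828 + 1570863*I*sqrt(2370) ≈ -1.0252e+10 + 7.6474e+7*I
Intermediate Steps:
V(K) = 1/(21 + K)
k(B, m) = -2*m (k(B, m) = (2*m)*(-1) = -2*m)
k(V(-16), 536) - (-45684 + sqrt(-116503 + D))*(-93792 - 130617) = -2*536 - (-45684 + sqrt(-116503 + 373))*(-93792 - 130617) = -1072 - (-45684 + sqrt(-116130))*(-224409) = -1072 - (-45684 + 7*I*sqrt(2370))*(-224409) = -1072 - (10251900756 - 1570863*I*sqrt(2370)) = -1072 + (-10251900756 + 1570863*I*sqrt(2370)) = -10251901828 + 1570863*I*sqrt(2370)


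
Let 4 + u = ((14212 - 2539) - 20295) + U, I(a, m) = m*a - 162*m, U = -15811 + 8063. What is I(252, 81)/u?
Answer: -1215/2729 ≈ -0.44522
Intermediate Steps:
U = -7748
I(a, m) = -162*m + a*m (I(a, m) = a*m - 162*m = -162*m + a*m)
u = -16374 (u = -4 + (((14212 - 2539) - 20295) - 7748) = -4 + ((11673 - 20295) - 7748) = -4 + (-8622 - 7748) = -4 - 16370 = -16374)
I(252, 81)/u = (81*(-162 + 252))/(-16374) = (81*90)*(-1/16374) = 7290*(-1/16374) = -1215/2729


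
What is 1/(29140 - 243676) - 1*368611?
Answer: -79080329497/214536 ≈ -3.6861e+5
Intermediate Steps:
1/(29140 - 243676) - 1*368611 = 1/(-214536) - 368611 = -1/214536 - 368611 = -79080329497/214536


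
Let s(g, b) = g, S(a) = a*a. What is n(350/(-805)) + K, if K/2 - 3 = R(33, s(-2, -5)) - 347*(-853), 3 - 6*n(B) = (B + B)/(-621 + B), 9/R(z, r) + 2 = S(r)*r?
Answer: 253837976993/428790 ≈ 5.9199e+5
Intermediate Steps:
S(a) = a²
R(z, r) = 9/(-2 + r³) (R(z, r) = 9/(-2 + r²*r) = 9/(-2 + r³))
n(B) = ½ - B/(3*(-621 + B)) (n(B) = ½ - (B + B)/(6*(-621 + B)) = ½ - 2*B/(6*(-621 + B)) = ½ - B/(3*(-621 + B)))
K = 2959931/5 (K = 6 + 2*(9/(-2 + (-2)³) - 347*(-853)) = 6 + 2*(9/(-2 - 8) + 295991) = 6 + 2*(9/(-10) + 295991) = 6 + 2*(9*(-⅒) + 295991) = 6 + 2*(-9/10 + 295991) = 6 + 2*(2959901/10) = 6 + 2959901/5 = 2959931/5 ≈ 5.9199e+5)
n(350/(-805)) + K = (-1863 + 350/(-805))/(6*(-621 + 350/(-805))) + 2959931/5 = (-1863 + 350*(-1/805))/(6*(-621 + 350*(-1/805))) + 2959931/5 = (-1863 - 10/23)/(6*(-621 - 10/23)) + 2959931/5 = (⅙)*(-42859/23)/(-14293/23) + 2959931/5 = (⅙)*(-23/14293)*(-42859/23) + 2959931/5 = 42859/85758 + 2959931/5 = 253837976993/428790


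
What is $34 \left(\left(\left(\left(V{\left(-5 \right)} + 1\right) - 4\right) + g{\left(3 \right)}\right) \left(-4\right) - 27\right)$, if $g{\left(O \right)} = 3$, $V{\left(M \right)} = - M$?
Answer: $-1598$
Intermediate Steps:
$34 \left(\left(\left(\left(V{\left(-5 \right)} + 1\right) - 4\right) + g{\left(3 \right)}\right) \left(-4\right) - 27\right) = 34 \left(\left(\left(\left(\left(-1\right) \left(-5\right) + 1\right) - 4\right) + 3\right) \left(-4\right) - 27\right) = 34 \left(\left(\left(\left(5 + 1\right) - 4\right) + 3\right) \left(-4\right) - 27\right) = 34 \left(\left(\left(6 - 4\right) + 3\right) \left(-4\right) - 27\right) = 34 \left(\left(2 + 3\right) \left(-4\right) - 27\right) = 34 \left(5 \left(-4\right) - 27\right) = 34 \left(-20 - 27\right) = 34 \left(-47\right) = -1598$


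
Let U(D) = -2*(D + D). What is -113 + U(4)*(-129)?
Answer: 1951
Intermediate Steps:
U(D) = -4*D
-113 + U(4)*(-129) = -113 - 4*4*(-129) = -113 - 16*(-129) = -113 + 2064 = 1951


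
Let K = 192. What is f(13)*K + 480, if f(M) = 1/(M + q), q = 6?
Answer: 9312/19 ≈ 490.11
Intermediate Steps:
f(M) = 1/(6 + M) (f(M) = 1/(M + 6) = 1/(6 + M))
f(13)*K + 480 = 192/(6 + 13) + 480 = 192/19 + 480 = 9312/19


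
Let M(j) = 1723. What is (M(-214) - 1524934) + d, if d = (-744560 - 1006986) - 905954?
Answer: -4180711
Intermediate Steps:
d = -2657500 (d = -1751546 - 905954 = -2657500)
(M(-214) - 1524934) + d = (1723 - 1524934) - 2657500 = -1523211 - 2657500 = -4180711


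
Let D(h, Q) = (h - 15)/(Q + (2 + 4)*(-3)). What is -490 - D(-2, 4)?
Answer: -6877/14 ≈ -491.21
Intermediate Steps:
D(h, Q) = (-15 + h)/(-18 + Q) (D(h, Q) = (-15 + h)/(Q + 6*(-3)) = (-15 + h)/(Q - 18) = (-15 + h)/(-18 + Q))
-490 - D(-2, 4) = -490 - (-15 - 2)/(-18 + 4) = -490 - (-17)/(-14) = -490 - (-1)*(-17)/14 = -490 - 1*17/14 = -490 - 17/14 = -6877/14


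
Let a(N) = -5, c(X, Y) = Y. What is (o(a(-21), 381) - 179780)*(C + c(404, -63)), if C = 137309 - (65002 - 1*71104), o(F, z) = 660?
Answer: -25676493760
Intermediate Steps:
C = 143411 (C = 137309 - (65002 - 71104) = 137309 - 1*(-6102) = 137309 + 6102 = 143411)
(o(a(-21), 381) - 179780)*(C + c(404, -63)) = (660 - 179780)*(143411 - 63) = -179120*143348 = -25676493760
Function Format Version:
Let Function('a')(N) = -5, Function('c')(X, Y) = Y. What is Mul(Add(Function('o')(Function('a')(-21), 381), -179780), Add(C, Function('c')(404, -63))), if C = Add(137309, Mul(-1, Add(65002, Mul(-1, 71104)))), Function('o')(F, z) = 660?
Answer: -25676493760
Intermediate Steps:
C = 143411 (C = Add(137309, Mul(-1, Add(65002, -71104))) = Add(137309, Mul(-1, -6102)) = Add(137309, 6102) = 143411)
Mul(Add(Function('o')(Function('a')(-21), 381), -179780), Add(C, Function('c')(404, -63))) = Mul(Add(660, -179780), Add(143411, -63)) = Mul(-179120, 143348) = -25676493760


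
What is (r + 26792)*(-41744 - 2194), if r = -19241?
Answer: -331775838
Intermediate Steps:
(r + 26792)*(-41744 - 2194) = (-19241 + 26792)*(-41744 - 2194) = 7551*(-43938) = -331775838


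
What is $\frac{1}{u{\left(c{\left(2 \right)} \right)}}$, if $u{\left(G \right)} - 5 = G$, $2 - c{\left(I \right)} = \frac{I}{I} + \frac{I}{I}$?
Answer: $\frac{1}{5} \approx 0.2$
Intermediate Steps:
$c{\left(I \right)} = 0$ ($c{\left(I \right)} = 2 - \left(\frac{I}{I} + \frac{I}{I}\right) = 2 - \left(1 + 1\right) = 2 - 2 = 0$)
$u{\left(G \right)} = 5 + G$
$\frac{1}{u{\left(c{\left(2 \right)} \right)}} = \frac{1}{5 + 0} = \frac{1}{5}$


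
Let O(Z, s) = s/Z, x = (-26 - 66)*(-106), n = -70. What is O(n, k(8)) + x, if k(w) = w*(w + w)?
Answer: 341256/35 ≈ 9750.2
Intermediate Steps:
k(w) = 2*w² (k(w) = w*(2*w) = 2*w²)
x = 9752 (x = -92*(-106) = 9752)
O(n, k(8)) + x = (2*8²)/(-70) + 9752 = (2*64)*(-1/70) + 9752 = 128*(-1/70) + 9752 = -64/35 + 9752 = 341256/35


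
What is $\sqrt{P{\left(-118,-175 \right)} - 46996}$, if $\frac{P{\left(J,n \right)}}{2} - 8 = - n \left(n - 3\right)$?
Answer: $4 i \sqrt{6830} \approx 330.58 i$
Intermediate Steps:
$P{\left(J,n \right)} = 16 - 2 n \left(-3 + n\right)$ ($P{\left(J,n \right)} = 16 + 2 \left(- n \left(n - 3\right)\right) = 16 + 2 \left(- n \left(-3 + n\right)\right) = 16 - 2 n \left(-3 + n\right)$)
$\sqrt{P{\left(-118,-175 \right)} - 46996} = \sqrt{\left(16 - 2 \left(-175\right)^{2} + 6 \left(-175\right)\right) - 46996} = \sqrt{\left(16 - 61250 - 1050\right) - 46996} = \sqrt{-62284 - 46996} = \sqrt{-109280} = 4 i \sqrt{6830}$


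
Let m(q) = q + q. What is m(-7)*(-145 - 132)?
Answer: 3878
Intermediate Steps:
m(q) = 2*q
m(-7)*(-145 - 132) = (2*(-7))*(-145 - 132) = -14*(-277) = 3878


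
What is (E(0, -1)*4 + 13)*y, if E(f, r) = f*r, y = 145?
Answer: 1885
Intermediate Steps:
(E(0, -1)*4 + 13)*y = ((0*(-1))*4 + 13)*145 = (0*4 + 13)*145 = (0 + 13)*145 = 13*145 = 1885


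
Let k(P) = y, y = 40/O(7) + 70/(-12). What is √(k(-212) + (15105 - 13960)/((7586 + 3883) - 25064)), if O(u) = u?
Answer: I*√2650878174/114198 ≈ 0.45085*I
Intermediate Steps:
y = -5/42 (y = 40/7 + 70/(-12) = 40*(⅐) + 70*(-1/12) = 40/7 - 35/6 = -5/42 ≈ -0.11905)
k(P) = -5/42
√(k(-212) + (15105 - 13960)/((7586 + 3883) - 25064)) = √(-5/42 + (15105 - 13960)/((7586 + 3883) - 25064)) = √(-5/42 + 1145/(11469 - 25064)) = √(-5/42 + 1145/(-13595)) = √(-5/42 + 1145*(-1/13595)) = √(-5/42 - 229/2719) = √(-23213/114198) = I*√2650878174/114198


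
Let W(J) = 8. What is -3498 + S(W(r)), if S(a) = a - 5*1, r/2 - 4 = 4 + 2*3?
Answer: -3495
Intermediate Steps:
r = 28 (r = 8 + 2*(4 + 2*3) = 8 + 2*(4 + 6) = 8 + 2*10 = 8 + 20 = 28)
S(a) = -5 + a (S(a) = a - 5 = -5 + a)
-3498 + S(W(r)) = -3498 + (-5 + 8) = -3498 + 3 = -3495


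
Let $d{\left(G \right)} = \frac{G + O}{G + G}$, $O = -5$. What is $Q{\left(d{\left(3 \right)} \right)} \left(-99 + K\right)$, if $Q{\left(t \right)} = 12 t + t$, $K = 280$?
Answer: $- \frac{2353}{3} \approx -784.33$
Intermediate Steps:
$d{\left(G \right)} = \frac{-5 + G}{2 G}$ ($d{\left(G \right)} = \frac{G - 5}{G + G} = \frac{-5 + G}{2 G}$)
$Q{\left(t \right)} = 13 t$
$Q{\left(d{\left(3 \right)} \right)} \left(-99 + K\right) = 13 \frac{-5 + 3}{2 \cdot 3} \left(-99 + 280\right) = 13 \cdot \frac{1}{2} \cdot \frac{1}{3} \left(-2\right) 181 = 13 \left(- \frac{1}{3}\right) 181 = \left(- \frac{13}{3}\right) 181 = - \frac{2353}{3}$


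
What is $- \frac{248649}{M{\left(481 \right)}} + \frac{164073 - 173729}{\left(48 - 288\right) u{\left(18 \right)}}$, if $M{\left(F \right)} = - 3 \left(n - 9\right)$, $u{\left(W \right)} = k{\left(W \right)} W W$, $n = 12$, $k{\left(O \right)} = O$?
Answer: $\frac{4833737767}{174960} \approx 27628.0$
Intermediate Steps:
$u{\left(W \right)} = W^{3}$ ($u{\left(W \right)} = W W W = W W^{2} = W^{3}$)
$M{\left(F \right)} = -9$ ($M{\left(F \right)} = - 3 \left(12 - 9\right) = \left(-3\right) 3 = -9$)
$- \frac{248649}{M{\left(481 \right)}} + \frac{164073 - 173729}{\left(48 - 288\right) u{\left(18 \right)}} = - \frac{248649}{-9} + \frac{164073 - 173729}{\left(48 - 288\right) 18^{3}} = \left(-248649\right) \left(- \frac{1}{9}\right) + \frac{164073 - 173729}{\left(-240\right) 5832} = \frac{82883}{3} - \frac{9656}{-1399680} = \frac{82883}{3} - - \frac{1207}{174960} = \frac{82883}{3} + \frac{1207}{174960} = \frac{4833737767}{174960}$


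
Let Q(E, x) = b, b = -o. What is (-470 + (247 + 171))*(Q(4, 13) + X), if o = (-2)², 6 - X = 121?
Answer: 6188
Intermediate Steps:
X = -115 (X = 6 - 1*121 = 6 - 121 = -115)
o = 4
b = -4 (b = -1*4 = -4)
Q(E, x) = -4
(-470 + (247 + 171))*(Q(4, 13) + X) = (-470 + (247 + 171))*(-4 - 115) = (-470 + 418)*(-119) = -52*(-119) = 6188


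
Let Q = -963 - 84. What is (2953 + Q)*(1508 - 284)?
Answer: 2332944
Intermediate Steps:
Q = -1047
(2953 + Q)*(1508 - 284) = (2953 - 1047)*(1508 - 284) = 1906*1224 = 2332944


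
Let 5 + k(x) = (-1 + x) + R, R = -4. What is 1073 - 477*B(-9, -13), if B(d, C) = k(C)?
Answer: 12044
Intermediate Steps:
k(x) = -10 + x (k(x) = -5 + ((-1 + x) - 4) = -5 + (-5 + x) = -10 + x)
B(d, C) = -10 + C
1073 - 477*B(-9, -13) = 1073 - 477*(-10 - 13) = 1073 - 477*(-23) = 1073 + 10971 = 12044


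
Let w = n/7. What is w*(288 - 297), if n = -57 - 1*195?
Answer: 324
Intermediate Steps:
n = -252 (n = -57 - 195 = -252)
w = -36 (w = -252/7 = -252*⅐ = -36)
w*(288 - 297) = -36*(288 - 297) = -36*(-9) = 324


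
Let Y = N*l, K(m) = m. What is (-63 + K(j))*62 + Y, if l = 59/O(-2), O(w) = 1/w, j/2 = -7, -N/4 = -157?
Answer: -78878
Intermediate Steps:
N = 628 (N = -4*(-157) = 628)
j = -14 (j = 2*(-7) = -14)
l = -118 (l = 59/(1/(-2)) = 59/(-½) = 59*(-2) = -118)
Y = -74104 (Y = 628*(-118) = -74104)
(-63 + K(j))*62 + Y = (-63 - 14)*62 - 74104 = -77*62 - 74104 = -4774 - 74104 = -78878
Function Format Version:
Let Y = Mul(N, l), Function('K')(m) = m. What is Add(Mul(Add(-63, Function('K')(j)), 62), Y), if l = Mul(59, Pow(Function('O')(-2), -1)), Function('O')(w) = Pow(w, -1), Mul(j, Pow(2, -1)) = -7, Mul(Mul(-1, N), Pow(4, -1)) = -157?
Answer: -78878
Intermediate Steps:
N = 628 (N = Mul(-4, -157) = 628)
j = -14 (j = Mul(2, -7) = -14)
l = -118 (l = Mul(59, Pow(Pow(-2, -1), -1)) = Mul(59, Pow(Rational(-1, 2), -1)) = Mul(59, -2) = -118)
Y = -74104 (Y = Mul(628, -118) = -74104)
Add(Mul(Add(-63, Function('K')(j)), 62), Y) = Add(Mul(Add(-63, -14), 62), -74104) = Add(Mul(-77, 62), -74104) = Add(-4774, -74104) = -78878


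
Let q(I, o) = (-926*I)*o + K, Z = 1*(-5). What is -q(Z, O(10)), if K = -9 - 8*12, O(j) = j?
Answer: -46195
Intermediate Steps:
Z = -5
K = -105 (K = -9 - 96 = -105)
q(I, o) = -105 - 926*I*o (q(I, o) = (-926*I)*o - 105 = -926*I*o - 105 = -105 - 926*I*o)
-q(Z, O(10)) = -(-105 - 926*(-5)*10) = -(-105 + 46300) = -1*46195 = -46195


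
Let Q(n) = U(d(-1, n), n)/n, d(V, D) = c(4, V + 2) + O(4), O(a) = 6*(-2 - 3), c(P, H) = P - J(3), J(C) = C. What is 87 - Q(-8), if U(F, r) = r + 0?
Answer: 86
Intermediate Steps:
c(P, H) = -3 + P (c(P, H) = P - 1*3 = P - 3 = -3 + P)
O(a) = -30 (O(a) = 6*(-5) = -30)
d(V, D) = -29 (d(V, D) = (-3 + 4) - 30 = 1 - 30 = -29)
U(F, r) = r
Q(n) = 1 (Q(n) = n/n = 1)
87 - Q(-8) = 87 - 1*1 = 87 - 1 = 86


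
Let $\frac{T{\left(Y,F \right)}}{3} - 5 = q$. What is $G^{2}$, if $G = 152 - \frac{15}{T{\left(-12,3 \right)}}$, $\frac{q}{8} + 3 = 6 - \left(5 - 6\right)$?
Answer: $\frac{31573161}{1369} \approx 23063.0$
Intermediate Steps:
$q = 32$ ($q = -24 + 8 \left(6 - \left(5 - 6\right)\right) = -24 + 8 \left(6 - -1\right) = -24 + 8 \left(6 + 1\right) = -24 + 8 \cdot 7 = -24 + 56 = 32$)
$T{\left(Y,F \right)} = 111$ ($T{\left(Y,F \right)} = 15 + 3 \cdot 32 = 15 + 96 = 111$)
$G = \frac{5619}{37}$ ($G = 152 - \frac{15}{111} = 152 - \frac{5}{37} = \frac{5619}{37} \approx 151.86$)
$G^{2} = \left(\frac{5619}{37}\right)^{2} = \frac{31573161}{1369}$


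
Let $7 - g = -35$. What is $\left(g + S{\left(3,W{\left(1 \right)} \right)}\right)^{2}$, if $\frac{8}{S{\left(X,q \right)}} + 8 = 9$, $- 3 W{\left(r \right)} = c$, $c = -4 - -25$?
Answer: $2500$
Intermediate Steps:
$g = 42$ ($g = 7 - -35 = 7 + 35 = 42$)
$c = 21$ ($c = -4 + 25 = 21$)
$W{\left(r \right)} = -7$ ($W{\left(r \right)} = \left(- \frac{1}{3}\right) 21 = -7$)
$S{\left(X,q \right)} = 8$ ($S{\left(X,q \right)} = \frac{8}{-8 + 9} = \frac{8}{1} = 8 \cdot 1 = 8$)
$\left(g + S{\left(3,W{\left(1 \right)} \right)}\right)^{2} = \left(42 + 8\right)^{2} = 50^{2} = 2500$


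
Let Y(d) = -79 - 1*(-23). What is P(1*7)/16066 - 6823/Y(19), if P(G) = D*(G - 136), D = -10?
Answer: 54845279/449848 ≈ 121.92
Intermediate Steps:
Y(d) = -56 (Y(d) = -79 + 23 = -56)
P(G) = 1360 - 10*G (P(G) = -10*(G - 136) = -10*(-136 + G) = 1360 - 10*G)
P(1*7)/16066 - 6823/Y(19) = (1360 - 10*7)/16066 - 6823/(-56) = (1360 - 10*7)*(1/16066) - 6823*(-1/56) = (1360 - 70)*(1/16066) + 6823/56 = 1290*(1/16066) + 6823/56 = 645/8033 + 6823/56 = 54845279/449848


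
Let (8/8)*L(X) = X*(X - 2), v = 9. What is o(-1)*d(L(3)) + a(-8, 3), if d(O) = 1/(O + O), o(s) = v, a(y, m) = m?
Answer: 9/2 ≈ 4.5000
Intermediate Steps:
L(X) = X*(-2 + X) (L(X) = X*(X - 2) = X*(-2 + X))
o(s) = 9
d(O) = 1/(2*O)
o(-1)*d(L(3)) + a(-8, 3) = 9*(1/(2*((3*(-2 + 3))))) + 3 = 9*(1/(2*((3*1)))) + 3 = 9*((1/2)/3) + 3 = 9*((1/2)*(1/3)) + 3 = 9*(1/6) + 3 = 3/2 + 3 = 9/2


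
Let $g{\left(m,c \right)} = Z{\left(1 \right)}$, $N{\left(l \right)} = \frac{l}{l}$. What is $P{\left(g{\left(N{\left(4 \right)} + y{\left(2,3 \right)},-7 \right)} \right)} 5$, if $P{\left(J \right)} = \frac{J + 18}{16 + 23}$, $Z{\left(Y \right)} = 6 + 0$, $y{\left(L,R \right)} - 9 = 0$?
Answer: $\frac{40}{13} \approx 3.0769$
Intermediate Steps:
$N{\left(l \right)} = 1$
$y{\left(L,R \right)} = 9$ ($y{\left(L,R \right)} = 9 + 0 = 9$)
$Z{\left(Y \right)} = 6$
$g{\left(m,c \right)} = 6$
$P{\left(J \right)} = \frac{6}{13} + \frac{J}{39}$ ($P{\left(J \right)} = \frac{18 + J}{39} = \left(18 + J\right) \frac{1}{39} = \frac{6}{13} + \frac{J}{39}$)
$P{\left(g{\left(N{\left(4 \right)} + y{\left(2,3 \right)},-7 \right)} \right)} 5 = \left(\frac{6}{13} + \frac{1}{39} \cdot 6\right) 5 = \left(\frac{6}{13} + \frac{2}{13}\right) 5 = \frac{8}{13} \cdot 5 = \frac{40}{13}$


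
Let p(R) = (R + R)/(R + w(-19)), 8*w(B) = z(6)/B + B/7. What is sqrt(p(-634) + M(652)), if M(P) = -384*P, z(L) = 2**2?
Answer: 4*I*sqrt(7128823736770070)/674965 ≈ 500.37*I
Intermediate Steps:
z(L) = 4
w(B) = 1/(2*B) + B/56 (w(B) = (4/B + B/7)/8 = 1/(2*B) + B/56)
p(R) = 2*R/(-389/1064 + R) (p(R) = (R + R)/(R + (1/56)*(28 + (-19)**2)/(-19)) = (2*R)/(R + (1/56)*(-1/19)*(28 + 361)) = (2*R)/(R + (1/56)*(-1/19)*389) = (2*R)/(R - 389/1064) = (2*R)/(-389/1064 + R) = 2*R/(-389/1064 + R))
sqrt(p(-634) + M(652)) = sqrt(2128*(-634)/(-389 + 1064*(-634)) - 384*652) = sqrt(2128*(-634)/(-389 - 674576) - 250368) = sqrt(2128*(-634)/(-674965) - 250368) = sqrt(2128*(-634)*(-1/674965) - 250368) = sqrt(1349152/674965 - 250368) = sqrt(-168988287968/674965) = 4*I*sqrt(7128823736770070)/674965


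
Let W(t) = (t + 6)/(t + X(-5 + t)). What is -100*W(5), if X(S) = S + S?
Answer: -220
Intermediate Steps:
X(S) = 2*S
W(t) = (6 + t)/(-10 + 3*t) (W(t) = (t + 6)/(t + 2*(-5 + t)) = (6 + t)/(t + (-10 + 2*t)) = (6 + t)/(-10 + 3*t))
-100*W(5) = -100*(6 + 5)/(-10 + 3*5) = -100*11/(-10 + 15) = -100*11/5 = -220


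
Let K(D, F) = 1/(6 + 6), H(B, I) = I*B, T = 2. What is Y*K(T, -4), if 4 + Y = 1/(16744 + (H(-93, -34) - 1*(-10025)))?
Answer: -119723/359172 ≈ -0.33333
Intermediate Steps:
H(B, I) = B*I
K(D, F) = 1/12
Y = -119723/29931 (Y = -4 + 1/(16744 + (-93*(-34) - 1*(-10025))) = -4 + 1/(16744 + (3162 + 10025)) = -4 + 1/(16744 + 13187) = -4 + 1/29931 = -119723/29931 ≈ -4.0000)
Y*K(T, -4) = -119723/29931*1/12 = -119723/359172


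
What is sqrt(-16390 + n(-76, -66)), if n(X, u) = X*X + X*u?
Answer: 3*I*sqrt(622) ≈ 74.82*I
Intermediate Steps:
n(X, u) = X**2 + X*u
sqrt(-16390 + n(-76, -66)) = sqrt(-16390 - 76*(-76 - 66)) = sqrt(-16390 - 76*(-142)) = sqrt(-16390 + 10792) = sqrt(-5598) = 3*I*sqrt(622)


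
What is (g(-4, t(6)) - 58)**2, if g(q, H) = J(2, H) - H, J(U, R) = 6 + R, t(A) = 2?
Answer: 2704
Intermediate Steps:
g(q, H) = 6 (g(q, H) = (6 + H) - H = 6)
(g(-4, t(6)) - 58)**2 = (6 - 58)**2 = (-52)**2 = 2704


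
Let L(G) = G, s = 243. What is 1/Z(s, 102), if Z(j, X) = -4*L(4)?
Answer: -1/16 ≈ -0.062500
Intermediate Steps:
Z(j, X) = -16 (Z(j, X) = -4*4 = -16)
1/Z(s, 102) = 1/(-16) = -1/16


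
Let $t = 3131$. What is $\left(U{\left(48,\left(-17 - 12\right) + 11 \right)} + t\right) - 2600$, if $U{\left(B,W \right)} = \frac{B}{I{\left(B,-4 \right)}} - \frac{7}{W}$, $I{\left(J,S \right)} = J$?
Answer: $\frac{9583}{18} \approx 532.39$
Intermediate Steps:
$U{\left(B,W \right)} = 1 - \frac{7}{W}$ ($U{\left(B,W \right)} = \frac{B}{B} - \frac{7}{W} = 1 - \frac{7}{W}$)
$\left(U{\left(48,\left(-17 - 12\right) + 11 \right)} + t\right) - 2600 = \left(\frac{-7 + \left(\left(-17 - 12\right) + 11\right)}{\left(-17 - 12\right) + 11} + 3131\right) - 2600 = \left(\frac{-7 + \left(-29 + 11\right)}{-29 + 11} + 3131\right) - 2600 = \left(\frac{-7 - 18}{-18} + 3131\right) - 2600 = \left(\left(- \frac{1}{18}\right) \left(-25\right) + 3131\right) - 2600 = \left(\frac{25}{18} + 3131\right) - 2600 = \frac{56383}{18} - 2600 = \frac{9583}{18}$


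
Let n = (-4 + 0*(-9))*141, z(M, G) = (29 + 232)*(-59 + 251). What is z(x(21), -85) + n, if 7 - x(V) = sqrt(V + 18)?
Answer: 49548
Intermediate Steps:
x(V) = 7 - sqrt(18 + V) (x(V) = 7 - sqrt(V + 18) = 7 - sqrt(18 + V))
z(M, G) = 50112 (z(M, G) = 261*192 = 50112)
n = -564 (n = (-4 + 0)*141 = -4*141 = -564)
z(x(21), -85) + n = 50112 - 564 = 49548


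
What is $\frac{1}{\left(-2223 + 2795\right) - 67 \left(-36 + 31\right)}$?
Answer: $\frac{1}{907} \approx 0.0011025$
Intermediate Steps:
$\frac{1}{\left(-2223 + 2795\right) - 67 \left(-36 + 31\right)} = \frac{1}{572 - 67 \left(-5\right)} = \frac{1}{572 - -335} = \frac{1}{572 + 335} = \frac{1}{907}$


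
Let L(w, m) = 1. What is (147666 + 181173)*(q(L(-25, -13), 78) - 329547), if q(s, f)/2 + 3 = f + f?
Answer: -108267281199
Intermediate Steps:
q(s, f) = -6 + 4*f (q(s, f) = -6 + 2*(f + f) = -6 + 2*(2*f) = -6 + 4*f)
(147666 + 181173)*(q(L(-25, -13), 78) - 329547) = (147666 + 181173)*((-6 + 4*78) - 329547) = 328839*((-6 + 312) - 329547) = 328839*(306 - 329547) = 328839*(-329241) = -108267281199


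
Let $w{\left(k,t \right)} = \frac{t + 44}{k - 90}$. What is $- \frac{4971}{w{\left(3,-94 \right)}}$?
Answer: $- \frac{432477}{50} \approx -8649.5$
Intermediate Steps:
$w{\left(k,t \right)} = \frac{44 + t}{-90 + k}$
$- \frac{4971}{w{\left(3,-94 \right)}} = - \frac{4971}{\frac{1}{-90 + 3} \left(44 - 94\right)} = - \frac{4971}{\frac{1}{-87} \left(-50\right)} = - \frac{4971}{\left(- \frac{1}{87}\right) \left(-50\right)} = - \frac{4971}{\frac{50}{87}} = \left(-4971\right) \frac{87}{50} = - \frac{432477}{50}$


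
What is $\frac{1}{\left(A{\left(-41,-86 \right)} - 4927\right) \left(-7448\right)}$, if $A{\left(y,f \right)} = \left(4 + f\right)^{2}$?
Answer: $- \frac{1}{13384056} \approx -7.4716 \cdot 10^{-8}$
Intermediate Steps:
$\frac{1}{\left(A{\left(-41,-86 \right)} - 4927\right) \left(-7448\right)} = \frac{1}{\left(\left(4 - 86\right)^{2} - 4927\right) \left(-7448\right)} = \frac{1}{\left(-82\right)^{2} - 4927} \left(- \frac{1}{7448}\right) = \frac{1}{6724 - 4927} \left(- \frac{1}{7448}\right) = \frac{1}{1797} \left(- \frac{1}{7448}\right) = - \frac{1}{13384056}$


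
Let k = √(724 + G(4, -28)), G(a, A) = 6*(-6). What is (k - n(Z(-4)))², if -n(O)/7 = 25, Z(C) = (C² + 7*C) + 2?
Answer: 31313 + 1400*√43 ≈ 40493.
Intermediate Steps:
G(a, A) = -36
Z(C) = 2 + C² + 7*C
n(O) = -175 (n(O) = -7*25 = -175)
k = 4*√43 (k = √(724 - 36) = √688 = 4*√43 ≈ 26.230)
(k - n(Z(-4)))² = (4*√43 - 1*(-175))² = (4*√43 + 175)² = (175 + 4*√43)²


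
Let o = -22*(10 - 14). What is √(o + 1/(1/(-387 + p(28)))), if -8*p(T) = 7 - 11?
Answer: I*√1194/2 ≈ 17.277*I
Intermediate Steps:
p(T) = ½ (p(T) = -(7 - 11)/8 = -⅛*(-4) = ½)
o = 88 (o = -22*(-4) = 88)
√(o + 1/(1/(-387 + p(28)))) = √(88 + 1/(1/(-387 + ½))) = √(88 + 1/(1/(-773/2))) = √(88 + 1/(-2/773)) = √(88 - 773/2) = √(-597/2) = I*√1194/2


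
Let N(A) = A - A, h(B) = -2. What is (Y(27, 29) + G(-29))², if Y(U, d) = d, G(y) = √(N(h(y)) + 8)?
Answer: 849 + 116*√2 ≈ 1013.0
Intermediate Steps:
N(A) = 0
G(y) = 2*√2 (G(y) = √(0 + 8) = √8 = 2*√2)
(Y(27, 29) + G(-29))² = (29 + 2*√2)²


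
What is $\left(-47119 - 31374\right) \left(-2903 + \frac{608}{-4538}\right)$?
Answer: $\frac{517049953023}{2269} \approx 2.2788 \cdot 10^{8}$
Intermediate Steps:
$\left(-47119 - 31374\right) \left(-2903 + \frac{608}{-4538}\right) = - 78493 \left(-2903 + 608 \left(- \frac{1}{4538}\right)\right) = - 78493 \left(-2903 - \frac{304}{2269}\right) = \left(-78493\right) \left(- \frac{6587211}{2269}\right) = \frac{517049953023}{2269}$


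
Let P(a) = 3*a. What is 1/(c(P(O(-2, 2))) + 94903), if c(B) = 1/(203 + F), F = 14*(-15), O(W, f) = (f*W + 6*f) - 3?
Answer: 7/664320 ≈ 1.0537e-5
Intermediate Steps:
O(W, f) = -3 + 6*f + W*f (O(W, f) = (W*f + 6*f) - 3 = (6*f + W*f) - 3 = -3 + 6*f + W*f)
F = -210
c(B) = -⅐ (c(B) = 1/(203 - 210) = 1/(-7) = -⅐)
1/(c(P(O(-2, 2))) + 94903) = 1/(-⅐ + 94903) = 1/(664320/7) = 7/664320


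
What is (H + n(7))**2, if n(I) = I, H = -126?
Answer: 14161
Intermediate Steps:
(H + n(7))**2 = (-126 + 7)**2 = (-119)**2 = 14161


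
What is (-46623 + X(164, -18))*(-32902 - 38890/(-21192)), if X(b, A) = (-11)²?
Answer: 8105534527897/5298 ≈ 1.5299e+9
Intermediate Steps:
X(b, A) = 121
(-46623 + X(164, -18))*(-32902 - 38890/(-21192)) = (-46623 + 121)*(-32902 - 38890/(-21192)) = -46502*(-32902 - 38890*(-1/21192)) = -46502*(-32902 + 19445/10596) = -46502*(-348610147/10596) = 8105534527897/5298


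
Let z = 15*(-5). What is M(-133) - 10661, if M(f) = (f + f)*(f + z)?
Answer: 44667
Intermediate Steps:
z = -75
M(f) = 2*f*(-75 + f) (M(f) = (f + f)*(f - 75) = (2*f)*(-75 + f) = 2*f*(-75 + f))
M(-133) - 10661 = 2*(-133)*(-75 - 133) - 10661 = 2*(-133)*(-208) - 10661 = 55328 - 10661 = 44667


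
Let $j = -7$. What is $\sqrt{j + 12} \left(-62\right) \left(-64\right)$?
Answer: $3968 \sqrt{5} \approx 8872.7$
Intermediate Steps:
$\sqrt{j + 12} \left(-62\right) \left(-64\right) = \sqrt{-7 + 12} \left(-62\right) \left(-64\right) = \sqrt{5} \left(-62\right) \left(-64\right) = - 62 \sqrt{5} \left(-64\right) = 3968 \sqrt{5}$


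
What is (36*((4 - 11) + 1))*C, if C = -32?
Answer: 6912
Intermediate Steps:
(36*((4 - 11) + 1))*C = (36*((4 - 11) + 1))*(-32) = (36*(-7 + 1))*(-32) = (36*(-6))*(-32) = -216*(-32) = 6912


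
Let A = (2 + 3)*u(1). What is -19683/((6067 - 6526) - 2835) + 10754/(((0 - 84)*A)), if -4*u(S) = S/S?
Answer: 1388533/12810 ≈ 108.39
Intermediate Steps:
u(S) = -¼ (u(S) = -S/(4*S) = -¼*1 = -¼)
A = -5/4 (A = (2 + 3)*(-¼) = 5*(-¼) = -5/4 ≈ -1.2500)
-19683/((6067 - 6526) - 2835) + 10754/(((0 - 84)*A)) = -19683/((6067 - 6526) - 2835) + 10754/(((0 - 84)*(-5/4))) = -19683/(-459 - 2835) + 10754/((-84*(-5/4))) = -19683/(-3294) + 10754/105 = -19683*(-1/3294) + 10754*(1/105) = 729/122 + 10754/105 = 1388533/12810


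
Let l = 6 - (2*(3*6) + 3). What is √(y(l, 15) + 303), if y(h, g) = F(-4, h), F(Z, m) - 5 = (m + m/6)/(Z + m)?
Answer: 33*√1554/74 ≈ 17.580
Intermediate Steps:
F(Z, m) = 5 + 7*m/(6*(Z + m)) (F(Z, m) = 5 + (m + m/6)/(Z + m) = 5 + (7*m/6)/(Z + m) = 5 + 7*m/(6*(Z + m)))
l = -33 (l = 6 - (2*18 + 3) = 6 - (36 + 3) = 6 - 1*39 = 6 - 39 = -33)
y(h, g) = (-20 + 37*h/6)/(-4 + h) (y(h, g) = (5*(-4) + 37*h/6)/(-4 + h) = (-20 + 37*h/6)/(-4 + h))
√(y(l, 15) + 303) = √((-120 + 37*(-33))/(6*(-4 - 33)) + 303) = √((⅙)*(-120 - 1221)/(-37) + 303) = √((⅙)*(-1/37)*(-1341) + 303) = √(447/74 + 303) = √(22869/74) = 33*√1554/74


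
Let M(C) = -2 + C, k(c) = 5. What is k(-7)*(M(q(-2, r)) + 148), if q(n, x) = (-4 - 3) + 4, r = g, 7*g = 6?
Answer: 715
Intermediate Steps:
g = 6/7 (g = (⅐)*6 = 6/7 ≈ 0.85714)
r = 6/7 ≈ 0.85714
q(n, x) = -3 (q(n, x) = -7 + 4 = -3)
k(-7)*(M(q(-2, r)) + 148) = 5*((-2 - 3) + 148) = 5*(-5 + 148) = 5*143 = 715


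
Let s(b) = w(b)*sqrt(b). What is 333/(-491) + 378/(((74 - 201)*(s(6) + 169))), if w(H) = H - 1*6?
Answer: -7332777/10538333 ≈ -0.69582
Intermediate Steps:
w(H) = -6 + H (w(H) = H - 6 = -6 + H)
s(b) = sqrt(b)*(-6 + b) (s(b) = (-6 + b)*sqrt(b) = sqrt(b)*(-6 + b))
333/(-491) + 378/(((74 - 201)*(s(6) + 169))) = 333/(-491) + 378/(((74 - 201)*(sqrt(6)*(-6 + 6) + 169))) = 333*(-1/491) + 378/((-127*(sqrt(6)*0 + 169))) = -333/491 + 378/((-127*(0 + 169))) = -333/491 + 378/((-127*169)) = -333/491 + 378/(-21463) = -333/491 + 378*(-1/21463) = -333/491 - 378/21463 = -7332777/10538333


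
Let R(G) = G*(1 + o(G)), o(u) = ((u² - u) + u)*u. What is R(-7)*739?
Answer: 1769166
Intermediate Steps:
o(u) = u³ (o(u) = u²*u = u³)
R(G) = G*(1 + G³)
R(-7)*739 = (-7 + (-7)⁴)*739 = (-7 + 2401)*739 = 2394*739 = 1769166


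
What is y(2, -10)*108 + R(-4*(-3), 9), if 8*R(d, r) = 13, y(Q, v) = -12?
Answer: -10355/8 ≈ -1294.4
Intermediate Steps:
R(d, r) = 13/8 (R(d, r) = (1/8)*13 = 13/8)
y(2, -10)*108 + R(-4*(-3), 9) = -12*108 + 13/8 = -1296 + 13/8 = -10355/8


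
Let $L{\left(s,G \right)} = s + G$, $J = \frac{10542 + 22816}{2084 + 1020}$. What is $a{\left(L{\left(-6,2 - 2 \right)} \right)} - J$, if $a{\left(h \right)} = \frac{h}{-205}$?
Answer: $- \frac{3409883}{318160} \approx -10.718$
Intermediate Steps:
$J = \frac{16679}{1552}$ ($J = \frac{33358}{3104} = 33358 \cdot \frac{1}{3104} = \frac{16679}{1552} \approx 10.747$)
$L{\left(s,G \right)} = G + s$
$a{\left(h \right)} = - \frac{h}{205}$ ($a{\left(h \right)} = h \left(- \frac{1}{205}\right) = - \frac{h}{205}$)
$a{\left(L{\left(-6,2 - 2 \right)} \right)} - J = - \frac{\left(2 - 2\right) - 6}{205} - \frac{16679}{1552} = - \frac{0 - 6}{205} - \frac{16679}{1552} = \left(- \frac{1}{205}\right) \left(-6\right) - \frac{16679}{1552} = \frac{6}{205} - \frac{16679}{1552} = - \frac{3409883}{318160}$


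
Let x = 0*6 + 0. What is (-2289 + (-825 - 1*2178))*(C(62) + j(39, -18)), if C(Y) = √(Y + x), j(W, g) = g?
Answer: 95256 - 5292*√62 ≈ 53587.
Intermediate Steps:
x = 0 (x = 0 + 0 = 0)
C(Y) = √Y (C(Y) = √(Y + 0) = √Y)
(-2289 + (-825 - 1*2178))*(C(62) + j(39, -18)) = (-2289 + (-825 - 1*2178))*(√62 - 18) = (-2289 + (-825 - 2178))*(-18 + √62) = (-2289 - 3003)*(-18 + √62) = -5292*(-18 + √62) = 95256 - 5292*√62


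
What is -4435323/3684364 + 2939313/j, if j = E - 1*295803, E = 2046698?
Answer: 3063714137847/6450934505780 ≈ 0.47493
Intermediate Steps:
j = 1750895 (j = 2046698 - 1*295803 = 2046698 - 295803 = 1750895)
-4435323/3684364 + 2939313/j = -4435323/3684364 + 2939313/1750895 = 3063714137847/6450934505780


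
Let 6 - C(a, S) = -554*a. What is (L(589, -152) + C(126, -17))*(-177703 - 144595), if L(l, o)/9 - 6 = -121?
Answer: -22166044950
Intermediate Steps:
L(l, o) = -1035 (L(l, o) = 54 + 9*(-121) = 54 - 1089 = -1035)
C(a, S) = 6 + 554*a (C(a, S) = 6 - (-554)*a = 6 + 554*a)
(L(589, -152) + C(126, -17))*(-177703 - 144595) = (-1035 + (6 + 554*126))*(-177703 - 144595) = (-1035 + (6 + 69804))*(-322298) = (-1035 + 69810)*(-322298) = 68775*(-322298) = -22166044950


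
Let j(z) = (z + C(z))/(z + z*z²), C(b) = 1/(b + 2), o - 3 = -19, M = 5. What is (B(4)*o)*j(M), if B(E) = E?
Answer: -1152/455 ≈ -2.5319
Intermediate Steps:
o = -16 (o = 3 - 19 = -16)
C(b) = 1/(2 + b)
j(z) = (z + 1/(2 + z))/(z + z³) (j(z) = (z + 1/(2 + z))/(z + z*z²) = (z + 1/(2 + z))/(z + z³))
(B(4)*o)*j(M) = (4*(-16))*((1 + 5*(2 + 5))/(5*(1 + 5²)*(2 + 5))) = -64*(1 + 5*7)/(5*(1 + 25)*7) = -64*(1 + 35)/(5*26*7) = -64*36/(5*26*7) = -64*18/455 = -1152/455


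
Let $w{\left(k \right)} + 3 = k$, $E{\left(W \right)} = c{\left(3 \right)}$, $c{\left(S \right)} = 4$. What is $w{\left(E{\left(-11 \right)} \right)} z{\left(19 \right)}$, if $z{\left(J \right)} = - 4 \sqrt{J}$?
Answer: $- 4 \sqrt{19} \approx -17.436$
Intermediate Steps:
$E{\left(W \right)} = 4$
$w{\left(k \right)} = -3 + k$
$w{\left(E{\left(-11 \right)} \right)} z{\left(19 \right)} = \left(-3 + 4\right) \left(- 4 \sqrt{19}\right) = 1 \left(- 4 \sqrt{19}\right) = - 4 \sqrt{19}$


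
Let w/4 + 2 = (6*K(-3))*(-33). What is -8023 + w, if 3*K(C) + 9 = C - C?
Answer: -5655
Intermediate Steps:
K(C) = -3 (K(C) = -3 + (C - C)/3 = -3 + (1/3)*0 = -3 + 0 = -3)
w = 2368 (w = -8 + 4*((6*(-3))*(-33)) = -8 + 4*(-18*(-33)) = -8 + 4*594 = -8 + 2376 = 2368)
-8023 + w = -8023 + 2368 = -5655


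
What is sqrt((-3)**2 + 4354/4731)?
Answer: sqrt(222040023)/4731 ≈ 3.1497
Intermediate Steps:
sqrt((-3)**2 + 4354/4731) = sqrt(9 + 4354*(1/4731)) = sqrt(9 + 4354/4731) = sqrt(46933/4731) = sqrt(222040023)/4731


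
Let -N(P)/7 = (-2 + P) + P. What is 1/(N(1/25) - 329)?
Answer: -25/7889 ≈ -0.0031690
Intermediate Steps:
N(P) = 14 - 14*P (N(P) = -7*((-2 + P) + P) = -7*(-2 + 2*P) = 14 - 14*P)
1/(N(1/25) - 329) = 1/((14 - 14/25) - 329) = 1/(336/25 - 329) = 1/(-7889/25) = -25/7889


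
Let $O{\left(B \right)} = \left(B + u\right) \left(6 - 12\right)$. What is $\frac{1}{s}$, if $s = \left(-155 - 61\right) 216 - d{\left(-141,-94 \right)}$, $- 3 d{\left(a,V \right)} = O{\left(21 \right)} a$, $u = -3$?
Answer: $- \frac{1}{41580} \approx -2.405 \cdot 10^{-5}$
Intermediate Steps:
$O{\left(B \right)} = 18 - 6 B$ ($O{\left(B \right)} = \left(B - 3\right) \left(6 - 12\right) = \left(-3 + B\right) \left(-6\right) = 18 - 6 B$)
$d{\left(a,V \right)} = 36 a$ ($d{\left(a,V \right)} = - \frac{\left(18 - 126\right) a}{3} = - \frac{\left(-108\right) a}{3} = 36 a$)
$s = -41580$ ($s = \left(-155 - 61\right) 216 - 36 \left(-141\right) = \left(-216\right) 216 - -5076 = -46656 + 5076 = -41580$)
$\frac{1}{s} = \frac{1}{-41580} = - \frac{1}{41580}$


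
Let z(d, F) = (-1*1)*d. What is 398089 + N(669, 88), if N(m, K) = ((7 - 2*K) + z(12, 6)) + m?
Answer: 398577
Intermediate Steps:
z(d, F) = -d
N(m, K) = -5 + m - 2*K (N(m, K) = ((7 - 2*K) - 1*12) + m = ((7 - 2*K) - 12) + m = (-5 - 2*K) + m = -5 + m - 2*K)
398089 + N(669, 88) = 398089 + (-5 + 669 - 2*88) = 398089 + (-5 + 669 - 176) = 398089 + 488 = 398577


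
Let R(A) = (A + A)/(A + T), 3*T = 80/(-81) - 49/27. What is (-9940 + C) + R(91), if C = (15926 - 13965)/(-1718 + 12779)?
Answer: -1202876747504/121040523 ≈ -9937.8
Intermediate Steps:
T = -227/243 (T = (80/(-81) - 49/27)/3 = (80*(-1/81) - 49*1/27)/3 = (-80/81 - 49/27)/3 = (1/3)*(-227/81) = -227/243 ≈ -0.93416)
C = 1961/11061 ≈ 0.17729
R(A) = 2*A/(-227/243 + A) (R(A) = (A + A)/(A - 227/243) = (2*A)/(-227/243 + A) = 2*A/(-227/243 + A))
(-9940 + C) + R(91) = (-9940 + 1961/11061) + 486*91/(-227 + 243*91) = -109944379/11061 + 486*91/(-227 + 22113) = -109944379/11061 + 486*91/21886 = -109944379/11061 + 486*91*(1/21886) = -109944379/11061 + 22113/10943 = -1202876747504/121040523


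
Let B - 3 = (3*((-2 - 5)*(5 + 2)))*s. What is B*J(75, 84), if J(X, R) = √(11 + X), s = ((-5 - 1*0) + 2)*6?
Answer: 2649*√86 ≈ 24566.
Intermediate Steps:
s = -18 (s = ((-5 + 0) + 2)*6 = (-5 + 2)*6 = -3*6 = -18)
B = 2649 (B = 3 + (3*((-2 - 5)*(5 + 2)))*(-18) = 3 + (3*(-7*7))*(-18) = 3 + (3*(-49))*(-18) = 3 - 147*(-18) = 3 + 2646 = 2649)
B*J(75, 84) = 2649*√(11 + 75) = 2649*√86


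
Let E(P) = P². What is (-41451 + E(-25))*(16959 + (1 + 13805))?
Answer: -1256011890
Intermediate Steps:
(-41451 + E(-25))*(16959 + (1 + 13805)) = (-41451 + (-25)²)*(16959 + (1 + 13805)) = (-41451 + 625)*(16959 + 13806) = -40826*30765 = -1256011890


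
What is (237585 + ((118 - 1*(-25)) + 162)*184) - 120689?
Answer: 173016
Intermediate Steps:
(237585 + ((118 - 1*(-25)) + 162)*184) - 120689 = (237585 + ((118 + 25) + 162)*184) - 120689 = (237585 + (143 + 162)*184) - 120689 = (237585 + 305*184) - 120689 = (237585 + 56120) - 120689 = 293705 - 120689 = 173016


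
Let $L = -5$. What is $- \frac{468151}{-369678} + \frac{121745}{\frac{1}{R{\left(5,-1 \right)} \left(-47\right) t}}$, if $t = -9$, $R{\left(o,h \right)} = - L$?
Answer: $\frac{95188638220801}{369678} \approx 2.5749 \cdot 10^{8}$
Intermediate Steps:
$R{\left(o,h \right)} = 5$ ($R{\left(o,h \right)} = \left(-1\right) \left(-5\right) = 5$)
$- \frac{468151}{-369678} + \frac{121745}{\frac{1}{R{\left(5,-1 \right)} \left(-47\right) t}} = - \frac{468151}{-369678} + \frac{121745}{\frac{1}{5 \left(-47\right) \left(-9\right)}} = \left(-468151\right) \left(- \frac{1}{369678}\right) + \frac{121745}{\frac{1}{\left(-235\right) \left(-9\right)}} = \frac{468151}{369678} + \frac{121745}{\frac{1}{2115}} = \frac{468151}{369678} + 121745 \frac{1}{\frac{1}{2115}} = \frac{468151}{369678} + 121745 \cdot 2115 = \frac{468151}{369678} + 257490675 = \frac{95188638220801}{369678}$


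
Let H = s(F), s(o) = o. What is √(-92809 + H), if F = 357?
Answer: 2*I*√23113 ≈ 304.06*I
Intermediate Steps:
H = 357
√(-92809 + H) = √(-92809 + 357) = √(-92452) = 2*I*√23113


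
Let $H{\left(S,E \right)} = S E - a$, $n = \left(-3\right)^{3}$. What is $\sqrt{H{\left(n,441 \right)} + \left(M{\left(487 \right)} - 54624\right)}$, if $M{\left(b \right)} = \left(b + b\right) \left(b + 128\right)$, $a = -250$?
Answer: $\sqrt{532729} \approx 729.88$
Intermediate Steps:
$n = -27$
$M{\left(b \right)} = 2 b \left(128 + b\right)$
$H{\left(S,E \right)} = 250 + E S$ ($H{\left(S,E \right)} = S E - -250 = E S + 250 = 250 + E S$)
$\sqrt{H{\left(n,441 \right)} + \left(M{\left(487 \right)} - 54624\right)} = \sqrt{\left(250 + 441 \left(-27\right)\right) - \left(54624 - 974 \left(128 + 487\right)\right)} = \sqrt{\left(250 - 11907\right) - \left(54624 - 599010\right)} = \sqrt{-11657 + \left(599010 - 54624\right)} = \sqrt{-11657 + 544386} = \sqrt{532729}$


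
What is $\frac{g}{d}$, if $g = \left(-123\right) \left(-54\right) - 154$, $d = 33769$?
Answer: $\frac{6488}{33769} \approx 0.19213$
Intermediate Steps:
$g = 6488$ ($g = 6642 - 154 = 6488$)
$\frac{g}{d} = \frac{6488}{33769}$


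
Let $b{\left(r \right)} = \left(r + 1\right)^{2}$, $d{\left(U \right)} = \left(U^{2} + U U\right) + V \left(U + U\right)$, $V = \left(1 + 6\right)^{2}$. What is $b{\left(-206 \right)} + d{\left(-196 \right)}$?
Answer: $99649$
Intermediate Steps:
$V = 49$ ($V = 7^{2} = 49$)
$d{\left(U \right)} = 2 U^{2} + 98 U$ ($d{\left(U \right)} = \left(U^{2} + U U\right) + 49 \left(U + U\right) = \left(U^{2} + U^{2}\right) + 49 \cdot 2 U = 2 U^{2} + 98 U$)
$b{\left(r \right)} = \left(1 + r\right)^{2}$
$b{\left(-206 \right)} + d{\left(-196 \right)} = \left(1 - 206\right)^{2} + 2 \left(-196\right) \left(49 - 196\right) = \left(-205\right)^{2} + 2 \left(-196\right) \left(-147\right) = 42025 + 57624 = 99649$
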